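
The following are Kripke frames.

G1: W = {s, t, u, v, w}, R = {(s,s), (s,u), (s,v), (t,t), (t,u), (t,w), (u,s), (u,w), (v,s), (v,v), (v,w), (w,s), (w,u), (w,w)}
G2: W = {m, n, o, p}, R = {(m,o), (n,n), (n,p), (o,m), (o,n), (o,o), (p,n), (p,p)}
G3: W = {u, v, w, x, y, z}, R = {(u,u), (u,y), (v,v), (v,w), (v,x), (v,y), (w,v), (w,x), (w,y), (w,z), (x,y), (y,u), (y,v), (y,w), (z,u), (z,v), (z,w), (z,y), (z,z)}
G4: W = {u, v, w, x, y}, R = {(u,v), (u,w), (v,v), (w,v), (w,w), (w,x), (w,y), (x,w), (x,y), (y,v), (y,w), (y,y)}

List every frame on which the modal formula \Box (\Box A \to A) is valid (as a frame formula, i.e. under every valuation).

The schema corresponds to shift-reflexivity: \forall x \forall y (Rxy \to Ryy).
G1: fails — Rwu but not Ruu.
G2: fails — Rom but not Rmm.
G3: fails — Rwx but not Rxx.
G4: fails — Rwx but not Rxx.
Valid on no frame.

none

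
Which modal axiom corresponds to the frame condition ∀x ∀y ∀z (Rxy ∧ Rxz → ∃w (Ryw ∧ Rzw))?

A defining formula is ◇□ψ → □◇ψ (the .2 axiom).
Suppose ◇□ψ→□◇ψ is valid. Take Rxy, Rxz and set V(ψ)={w : Ryw}. Then □ψ at y so ◇□ψ at x, so □◇ψ at x, so ◇ψ at z, giving w with Rzw and Ryw.

◇□ψ → □◇ψ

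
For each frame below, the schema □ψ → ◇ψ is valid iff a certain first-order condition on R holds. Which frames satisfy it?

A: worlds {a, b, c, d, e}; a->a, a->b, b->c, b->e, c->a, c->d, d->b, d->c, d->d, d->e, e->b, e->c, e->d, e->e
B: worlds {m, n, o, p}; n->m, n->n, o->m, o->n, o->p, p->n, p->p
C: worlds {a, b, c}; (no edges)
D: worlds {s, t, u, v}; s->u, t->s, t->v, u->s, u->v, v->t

The schema corresponds to seriality: ∀x ∃y Rxy.
A: holds.
B: fails — world m has no successor.
C: fails — world a has no successor.
D: holds.
Valid on: A, D.

A, D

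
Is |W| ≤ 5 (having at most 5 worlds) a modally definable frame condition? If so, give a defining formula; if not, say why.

Not definable by any modal formula

If a class were modally definable it would be closed under disjoint unions (Goldblatt–Thomason).
Any modal formula valid on each of 6 disjoint one-world frames is valid on their disjoint union (validity is preserved under disjoint unions). Each one-world frame has |W|=1≤5, but the union has |W|=6.
So no modal formula (or set of formulas) defines exactly the |W|≤5 frames.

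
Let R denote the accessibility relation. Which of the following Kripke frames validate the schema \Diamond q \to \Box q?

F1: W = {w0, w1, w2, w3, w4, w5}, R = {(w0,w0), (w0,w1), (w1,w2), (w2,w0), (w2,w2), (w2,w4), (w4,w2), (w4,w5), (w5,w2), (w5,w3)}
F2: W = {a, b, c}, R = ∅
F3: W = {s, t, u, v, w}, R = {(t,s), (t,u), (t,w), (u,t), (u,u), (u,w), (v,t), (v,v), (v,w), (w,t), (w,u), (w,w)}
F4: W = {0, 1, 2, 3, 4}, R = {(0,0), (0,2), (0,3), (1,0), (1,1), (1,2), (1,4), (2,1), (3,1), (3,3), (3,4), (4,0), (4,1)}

This is the axiom for partial functionality; its first-order frame correspondent is \forall x \forall y \forall z (Rxy \wedge Rxz \to y = z).
F1: fails — w0 sees both w0 and w1.
F2: ✓.
F3: fails — t sees both s and u.
F4: fails — 0 sees both 0 and 2.

F2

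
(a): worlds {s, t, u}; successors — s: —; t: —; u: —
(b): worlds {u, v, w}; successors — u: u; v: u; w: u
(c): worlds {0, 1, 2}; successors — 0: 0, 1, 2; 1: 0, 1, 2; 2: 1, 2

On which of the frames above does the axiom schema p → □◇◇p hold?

(a), (c)

The schema corresponds to a generalized confluence (Geach) condition: ∀x ∀z (xRz → ∃w (x = w ∧ zR²w)).
(a): holds.
(b): fails — vRu but no t with v=t and uR²t.
(c): holds.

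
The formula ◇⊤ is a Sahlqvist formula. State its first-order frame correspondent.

◇⊤ holds at w iff w has a successor, so frame-validity of ◇⊤ is exactly seriality. Equivalently via □ψ → ◇ψ:
Suppose □ψ→◇ψ is valid. At any x set V(ψ)=W. Then □ψ at x, so ◇ψ at x, so x has a successor.

seriality: ∀x ∃y Rxy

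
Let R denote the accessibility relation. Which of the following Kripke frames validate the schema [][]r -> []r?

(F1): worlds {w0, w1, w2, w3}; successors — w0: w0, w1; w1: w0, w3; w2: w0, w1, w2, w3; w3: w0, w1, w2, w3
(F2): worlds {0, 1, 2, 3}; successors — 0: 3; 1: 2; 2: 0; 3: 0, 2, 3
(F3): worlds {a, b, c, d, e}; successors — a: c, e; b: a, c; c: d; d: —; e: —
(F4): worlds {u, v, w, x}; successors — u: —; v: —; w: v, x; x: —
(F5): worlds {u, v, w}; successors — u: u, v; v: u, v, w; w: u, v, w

(F1), (F5)

This is the axiom for density; its first-order frame correspondent is forall x forall y (Rxy -> exists z (Rxz & Rzy)).
(F1): ✓.
(F2): fails — R12 but no z with R1z and Rz2.
(F3): fails — Rcd but no z with Rcz and Rzd.
(F4): fails — Rwx but no z with Rwz and Rzx.
(F5): ✓.
Valid on: (F1), (F5).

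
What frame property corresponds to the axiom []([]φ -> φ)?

shift-reflexivity

Suppose □(□φ→φ) is valid. Take Rxy and set V(φ)={w : Ryw}. Then at y, □φ holds; since □(□φ→φ) at x, □φ→φ at y, so φ at y, i.e. Ryy.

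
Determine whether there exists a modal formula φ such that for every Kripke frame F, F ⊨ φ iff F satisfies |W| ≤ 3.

Any modally definable frame class is closed under disjoint unions.
Any modal formula valid on each of 4 disjoint one-world frames is valid on their disjoint union (validity is preserved under disjoint unions). Each one-world frame has |W|=1≤3, but the union has |W|=4.
Hence having at most 3 worlds is not modally definable.

No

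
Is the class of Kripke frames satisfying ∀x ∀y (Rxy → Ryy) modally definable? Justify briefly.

Yes: it is shift-reflexivity, defined by the T□ schema □(□p → p).
Suppose □(□p→p) is valid. Take Rxy and set V(p)={w : Ryw}. Then at y, □p holds; since □(□p→p) at x, □p→p at y, so p at y, i.e. Ryy.

Definable; □(□p → p) defines it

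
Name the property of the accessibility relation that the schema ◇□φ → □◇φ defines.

Suppose ◇□φ→□◇φ is valid. Take Rxy, Rxz and set V(φ)={w : Ryw}. Then □φ at y so ◇□φ at x, so □◇φ at x, so ◇φ at z, giving w with Rzw and Ryw.

convergence: ∀x ∀y ∀z (Rxy ∧ Rxz → ∃w (Ryw ∧ Rzw))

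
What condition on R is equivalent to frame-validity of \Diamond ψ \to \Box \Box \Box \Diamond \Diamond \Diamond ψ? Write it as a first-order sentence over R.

\forall x \forall y \forall z ((xRy \wedge x R^3 z) \to \exists w (y = w \wedge z R^3 w))

This is a Sahlqvist (Geach-type) schema ◇^1□^0ψ → □^3◇^3ψ.
Minimal-valuation argument: fix x; take any y with xR^1y and any z with xR^3z. Set V(ψ) to the set of worlds R-reachable from y in exactly 0 steps. Then □^0ψ holds at y, so the antecedent holds at x; validity forces ◇^3ψ at z, giving a w with zR^3w and yR^0w.
First-order correspondent: \forall x \forall y \forall z ((xRy \wedge x R^3 z) \to \exists w (y = w \wedge z R^3 w)).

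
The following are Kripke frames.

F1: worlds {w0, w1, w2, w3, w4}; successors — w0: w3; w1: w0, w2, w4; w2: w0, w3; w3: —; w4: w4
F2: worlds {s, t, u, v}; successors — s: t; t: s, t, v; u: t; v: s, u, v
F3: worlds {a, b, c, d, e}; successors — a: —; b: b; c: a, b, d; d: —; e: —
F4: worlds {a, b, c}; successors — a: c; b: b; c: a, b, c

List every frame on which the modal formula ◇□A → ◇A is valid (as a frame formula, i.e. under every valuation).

The schema corresponds to a generalized confluence (Geach) condition: ∀x ∀y (xRy → ∃w (yRw ∧ xRw)).
F1: fails — w0Rw3 but no w with w3Rw and w0Rw.
F2: fails — vRs but no w with sRw and vRw.
F3: fails — cRa but no w with aRw and cRw.
F4: satisfies the condition.

F4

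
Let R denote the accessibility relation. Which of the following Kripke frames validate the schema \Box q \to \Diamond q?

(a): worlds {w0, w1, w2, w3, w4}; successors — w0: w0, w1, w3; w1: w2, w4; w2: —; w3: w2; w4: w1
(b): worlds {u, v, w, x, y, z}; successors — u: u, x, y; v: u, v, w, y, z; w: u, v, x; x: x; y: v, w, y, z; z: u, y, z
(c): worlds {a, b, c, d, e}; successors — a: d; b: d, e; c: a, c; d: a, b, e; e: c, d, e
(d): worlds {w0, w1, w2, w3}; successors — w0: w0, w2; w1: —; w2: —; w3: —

Frame correspondent (Sahlqvist): \forall x \exists y Rxy — i.e. seriality.
(a): fails — world w2 has no successor.
(b): satisfies the condition.
(c): satisfies the condition.
(d): fails — world w1 has no successor.
Valid on: (b), (c).

(b), (c)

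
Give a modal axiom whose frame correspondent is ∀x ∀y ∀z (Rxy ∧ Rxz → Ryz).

This is the Euclidean property; the standard corresponding axiom is 5: ◇s → □◇s.

◇s → □◇s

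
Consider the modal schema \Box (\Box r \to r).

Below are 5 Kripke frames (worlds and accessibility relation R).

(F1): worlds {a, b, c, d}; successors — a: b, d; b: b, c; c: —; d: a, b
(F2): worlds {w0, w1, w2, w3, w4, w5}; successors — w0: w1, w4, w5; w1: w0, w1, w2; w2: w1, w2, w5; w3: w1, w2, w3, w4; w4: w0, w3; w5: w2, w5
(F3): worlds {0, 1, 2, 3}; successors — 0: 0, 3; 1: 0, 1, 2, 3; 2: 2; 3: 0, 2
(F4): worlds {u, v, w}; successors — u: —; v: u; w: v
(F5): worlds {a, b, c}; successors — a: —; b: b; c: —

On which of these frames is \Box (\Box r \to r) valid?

Frame correspondent (Sahlqvist): \forall x \forall y (Rxy \to Ryy) — i.e. shift-reflexivity.
(F1): fails — Rbc but not Rcc.
(F2): fails — Rw1w0 but not Rw0w0.
(F3): fails — R03 but not R33.
(F4): fails — Rvu but not Ruu.
(F5): holds.

(F5)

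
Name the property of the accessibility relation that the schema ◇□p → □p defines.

Replacing p by ¬p and contraposing gives the equivalent schema ◇p → □◇p.
Suppose ◇p→□◇p is valid. Take Rxy, Rxz and set V(p)={y}. Then ◇p at x, so □◇p at x, so ◇p at z, so some w with Rzw has p; w=y, i.e. Rzy. By symmetry of the argument, Ryz.
Conversely, any frame satisfying ∀x ∀y ∀z (Rxy ∧ Rxz → Ryz) validates the schema.
Frame condition: ∀x ∀y ∀z (Rxy ∧ Rxz → Ryz).

the Euclidean property: ∀x ∀y ∀z (Rxy ∧ Rxz → Ryz)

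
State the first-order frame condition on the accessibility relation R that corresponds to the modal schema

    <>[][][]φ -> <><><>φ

This is a Sahlqvist (Geach-type) schema ◇^1□^3φ → □^0◇^3φ.
Minimal-valuation argument: fix x; take any y with xR^1y and any z with xR^0z. Set V(φ) to the set of worlds R-reachable from y in exactly 3 steps. Then □^3φ holds at y, so the antecedent holds at x; validity forces ◇^3φ at z, giving a w with zR^3w and yR^3w.
First-order correspondent: forall x forall y (xRy -> exists w (y R^3 w & x R^3 w)).

forall x forall y (xRy -> exists w (y R^3 w & x R^3 w))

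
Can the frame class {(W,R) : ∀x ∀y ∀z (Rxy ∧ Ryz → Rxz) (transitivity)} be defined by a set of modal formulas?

Yes — defined by □q → □□q

This is a Sahlqvist condition; the 4 axiom □q → □□q defines it.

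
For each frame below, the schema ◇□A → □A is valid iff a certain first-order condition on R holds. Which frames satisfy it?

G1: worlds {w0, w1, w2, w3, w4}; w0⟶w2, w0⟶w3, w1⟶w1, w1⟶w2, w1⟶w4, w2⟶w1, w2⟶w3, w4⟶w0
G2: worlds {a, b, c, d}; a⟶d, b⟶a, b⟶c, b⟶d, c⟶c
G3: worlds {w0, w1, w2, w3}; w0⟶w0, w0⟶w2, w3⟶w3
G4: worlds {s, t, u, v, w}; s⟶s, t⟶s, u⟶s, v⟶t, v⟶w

none

This is the axiom for the Euclidean property; its first-order frame correspondent is ∀x ∀y ∀z (Rxy ∧ Rxz → Ryz).
G1: fails — Rw0w2 and Rw0w2 but not Rw2w2.
G2: fails — Rad and Rad but not Rdd.
G3: fails — Rw0w2 and Rw0w2 but not Rw2w2.
G4: fails — Rvw and Rvw but not Rww.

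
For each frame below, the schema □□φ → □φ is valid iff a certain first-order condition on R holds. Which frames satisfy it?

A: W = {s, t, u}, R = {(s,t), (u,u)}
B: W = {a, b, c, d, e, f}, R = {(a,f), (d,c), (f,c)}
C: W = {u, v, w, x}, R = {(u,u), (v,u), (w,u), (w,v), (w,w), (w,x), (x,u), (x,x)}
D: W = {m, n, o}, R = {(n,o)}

C

This is the axiom for density; its first-order frame correspondent is ∀x ∀y (Rxy → ∃z (Rxz ∧ Rzy)).
A: fails — Rst but no z with Rsz and Rzt.
B: fails — Rfc but no z with Rfz and Rzc.
C: satisfies the condition.
D: fails — Rno but no z with Rnz and Rzo.
Valid on: C.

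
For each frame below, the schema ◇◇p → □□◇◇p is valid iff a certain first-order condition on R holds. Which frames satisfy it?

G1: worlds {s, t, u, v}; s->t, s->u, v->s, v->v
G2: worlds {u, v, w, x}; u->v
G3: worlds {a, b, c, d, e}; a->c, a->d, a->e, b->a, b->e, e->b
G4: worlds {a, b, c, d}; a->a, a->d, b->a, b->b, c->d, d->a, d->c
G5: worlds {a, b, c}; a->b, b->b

This is the axiom for a generalized confluence (Geach) condition; its first-order frame correspondent is ∀x ∀y ∀z ((xR²y ∧ xR²z) → ∃w (y = w ∧ zR²w)).
G1: fails — vR²s, vR²s but no w with s=w and sR²w.
G2: condition met.
G3: fails — bR²b, bR²c but no w with b=w and cR²w.
G4: fails — aR²c, aR²d but no w with c=w and dR²w.
G5: condition met.
Valid on: G2, G5.

G2, G5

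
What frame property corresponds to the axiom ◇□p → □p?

the Euclidean property

This schema is equivalent to the 5 axiom ◇p → □◇p.
Its frame correspondent is the Euclidean property — ∀x ∀y ∀z (Rxy ∧ Rxz → Ryz).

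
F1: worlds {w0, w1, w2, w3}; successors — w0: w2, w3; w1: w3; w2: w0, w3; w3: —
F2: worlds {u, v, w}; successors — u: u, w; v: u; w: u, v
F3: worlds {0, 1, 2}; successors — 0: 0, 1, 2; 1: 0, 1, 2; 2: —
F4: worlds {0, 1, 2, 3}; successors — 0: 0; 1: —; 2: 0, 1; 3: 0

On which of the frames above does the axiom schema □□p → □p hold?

F3

This is the axiom for density; its first-order frame correspondent is ∀x ∀y (Rxy → ∃z (Rxz ∧ Rzy)).
F1: fails — Rw1w3 but no z with Rw1z and Rzw3.
F2: fails — Rwv but no z with Rwz and Rzv.
F3: ✓.
F4: fails — R21 but no z with R2z and Rz1.
Valid on: F3.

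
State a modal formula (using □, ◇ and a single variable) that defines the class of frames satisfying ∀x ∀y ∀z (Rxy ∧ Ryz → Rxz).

□r → □□r

The condition is transitivity. The 4 schema □r → □□r defines it.
Suppose □r→□□r is valid. Take Rxy, Ryz and set V(r)={w : Rxw}. Then □r at x, so □□r at x, so □r at y, so r at z, i.e. Rxz.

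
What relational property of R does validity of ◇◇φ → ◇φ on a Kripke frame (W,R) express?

transitivity

Replacing φ by ¬φ and contraposing gives the equivalent schema □φ → □□φ.
Suppose □φ→□□φ is valid. Take Rxy, Ryz and set V(φ)={w : Rxw}. Then □φ at x, so □□φ at x, so □φ at y, so φ at z, i.e. Rxz.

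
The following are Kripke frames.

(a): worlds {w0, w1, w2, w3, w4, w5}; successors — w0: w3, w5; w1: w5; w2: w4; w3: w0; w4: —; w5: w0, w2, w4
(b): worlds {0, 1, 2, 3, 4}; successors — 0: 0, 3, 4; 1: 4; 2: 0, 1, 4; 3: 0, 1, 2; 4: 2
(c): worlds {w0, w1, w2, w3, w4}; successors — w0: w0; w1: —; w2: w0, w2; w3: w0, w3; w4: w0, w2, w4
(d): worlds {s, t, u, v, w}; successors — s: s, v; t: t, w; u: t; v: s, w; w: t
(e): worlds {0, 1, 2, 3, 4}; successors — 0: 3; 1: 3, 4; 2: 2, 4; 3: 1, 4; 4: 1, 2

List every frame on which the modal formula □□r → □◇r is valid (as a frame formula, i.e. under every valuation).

The schema corresponds to a generalized confluence (Geach) condition: ∀x ∀z (xRz → ∃w (xR²w ∧ zRw)).
(a): fails — w2Rw4 but no w with w2R²w and w4Rw.
(b): satisfies the condition.
(c): satisfies the condition.
(d): satisfies the condition.
(e): satisfies the condition.
Valid on: (b), (c), (d), (e).

(b), (c), (d), (e)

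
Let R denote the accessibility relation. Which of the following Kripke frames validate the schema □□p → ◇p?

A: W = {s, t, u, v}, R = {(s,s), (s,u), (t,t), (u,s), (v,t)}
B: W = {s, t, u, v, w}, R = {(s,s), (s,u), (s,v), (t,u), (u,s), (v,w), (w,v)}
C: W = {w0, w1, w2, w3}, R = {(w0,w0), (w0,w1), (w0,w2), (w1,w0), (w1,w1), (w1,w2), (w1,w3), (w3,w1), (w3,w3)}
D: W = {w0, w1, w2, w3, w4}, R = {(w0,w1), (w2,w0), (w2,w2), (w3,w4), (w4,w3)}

A

This is the axiom for a generalized confluence (Geach) condition; its first-order frame correspondent is ∀x ∃w (xR²w ∧ xRw).
A: holds.
B: fails — at t but no w* with tR²w* and tRw*.
C: fails — at w2 but no w with w2R²w and w2Rw.
D: fails — at w0 but no w with w0R²w and w0Rw.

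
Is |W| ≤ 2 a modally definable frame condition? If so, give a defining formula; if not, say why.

No

Any modally definable frame class is closed under disjoint unions.
Any modal formula valid on each of 3 disjoint one-world frames is valid on their disjoint union (validity is preserved under disjoint unions). Each one-world frame has |W|=1≤2, but the union has |W|=3.
So no modal formula (or set of formulas) defines exactly the |W|≤2 frames.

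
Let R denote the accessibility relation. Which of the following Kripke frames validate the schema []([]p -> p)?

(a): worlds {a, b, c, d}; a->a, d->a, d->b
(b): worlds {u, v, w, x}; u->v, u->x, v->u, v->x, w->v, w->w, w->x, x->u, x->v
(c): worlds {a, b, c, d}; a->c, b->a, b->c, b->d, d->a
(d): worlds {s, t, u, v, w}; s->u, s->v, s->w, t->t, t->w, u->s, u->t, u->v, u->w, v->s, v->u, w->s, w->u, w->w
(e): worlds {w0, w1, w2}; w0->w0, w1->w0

This is the axiom for shift-reflexivity; its first-order frame correspondent is forall x forall y (Rxy -> Ryy).
(a): fails — Rdb but not Rbb.
(b): fails — Ruv but not Rvv.
(c): fails — Rbc but not Rcc.
(d): fails — Ruv but not Rvv.
(e): condition met.

(e)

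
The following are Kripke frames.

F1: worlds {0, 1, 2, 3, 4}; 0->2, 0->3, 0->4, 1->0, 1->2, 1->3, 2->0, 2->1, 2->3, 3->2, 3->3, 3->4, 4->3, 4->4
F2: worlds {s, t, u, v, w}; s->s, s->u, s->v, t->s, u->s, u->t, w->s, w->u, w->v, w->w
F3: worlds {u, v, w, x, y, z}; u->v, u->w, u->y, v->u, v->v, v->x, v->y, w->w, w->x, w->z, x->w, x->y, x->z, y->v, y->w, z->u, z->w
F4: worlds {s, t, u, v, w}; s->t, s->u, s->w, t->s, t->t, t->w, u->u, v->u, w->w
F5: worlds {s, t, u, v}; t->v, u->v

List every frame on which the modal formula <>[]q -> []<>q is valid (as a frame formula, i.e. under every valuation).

F1, F3

The schema corresponds to convergence: forall x forall y forall z (Rxy & Rxz -> exists w (Ryw & Rzw)).
F1: holds.
F2: fails — Rsv and Rsv but v and v have no common successor.
F3: holds.
F4: fails — Rsw and Rsu but w and u have no common successor.
F5: fails — Rtv and Rtv but v and v have no common successor.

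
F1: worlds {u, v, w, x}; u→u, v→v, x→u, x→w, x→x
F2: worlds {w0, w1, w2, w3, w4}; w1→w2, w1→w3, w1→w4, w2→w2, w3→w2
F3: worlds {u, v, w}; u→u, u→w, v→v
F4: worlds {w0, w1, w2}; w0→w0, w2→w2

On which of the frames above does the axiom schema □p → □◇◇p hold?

F4

The schema corresponds to a generalized confluence (Geach) condition: ∀x ∀z (xRz → ∃w (xRw ∧ zR²w)).
F1: fails — xRw but no t with xRt and wR²t.
F2: fails — w1Rw4 but no w with w1Rw and w4R²w.
F3: fails — uRw but no t with uRt and wR²t.
F4: satisfies the condition.
Valid on: F4.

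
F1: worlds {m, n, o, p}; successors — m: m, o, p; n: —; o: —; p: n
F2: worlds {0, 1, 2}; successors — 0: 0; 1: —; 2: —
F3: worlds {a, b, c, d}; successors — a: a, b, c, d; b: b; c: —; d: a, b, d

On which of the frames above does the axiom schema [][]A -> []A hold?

The schema corresponds to density: forall x forall y (Rxy -> exists z (Rxz & Rzy)).
F1: fails — Rpn but no z with Rpz and Rzn.
F2: holds.
F3: holds.
Valid on: F2, F3.

F2, F3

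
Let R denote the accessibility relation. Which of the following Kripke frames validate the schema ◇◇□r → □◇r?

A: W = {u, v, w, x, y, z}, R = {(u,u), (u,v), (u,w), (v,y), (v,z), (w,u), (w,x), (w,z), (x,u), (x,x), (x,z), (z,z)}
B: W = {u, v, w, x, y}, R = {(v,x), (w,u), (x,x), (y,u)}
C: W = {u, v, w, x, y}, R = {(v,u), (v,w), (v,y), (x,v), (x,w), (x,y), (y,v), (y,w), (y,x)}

Frame correspondent (Sahlqvist): ∀x ∀y ∀z ((xR²y ∧ xRz) → ∃w (yRw ∧ zRw)) — i.e. a generalized confluence (Geach) condition.
A: fails — uR²u, uRv but no t with uRt and vRt.
B: ✓.
C: fails — vR²v, vRu but no t with vRt and uRt.

B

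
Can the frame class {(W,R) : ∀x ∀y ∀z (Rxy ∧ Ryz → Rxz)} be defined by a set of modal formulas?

This is a Sahlqvist condition; the 4 axiom □q → □□q defines it.
Suppose □q→□□q is valid. Take Rxy, Ryz and set V(q)={w : Rxw}. Then □q at x, so □□q at x, so □q at y, so q at z, i.e. Rxz.

Definable; □q → □□q defines it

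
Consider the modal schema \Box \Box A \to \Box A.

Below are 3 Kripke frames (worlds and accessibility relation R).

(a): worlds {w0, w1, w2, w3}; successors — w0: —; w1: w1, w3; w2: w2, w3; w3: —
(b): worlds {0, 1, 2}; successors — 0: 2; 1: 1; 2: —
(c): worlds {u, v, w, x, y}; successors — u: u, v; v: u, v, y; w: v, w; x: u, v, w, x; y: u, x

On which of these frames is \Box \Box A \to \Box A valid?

(a), (c)

This is the axiom for density; its first-order frame correspondent is \forall x \forall y (Rxy \to \exists z (Rxz \wedge Rzy)).
(a): ✓.
(b): fails — R02 but no z with R0z and Rz2.
(c): ✓.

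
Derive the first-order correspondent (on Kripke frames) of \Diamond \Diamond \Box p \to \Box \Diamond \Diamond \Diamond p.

This is a Sahlqvist (Geach-type) schema ◇^2□^1p → □^1◇^3p.
Minimal-valuation argument: fix x; take any y with xR^2y and any z with xR^1z. Set V(p) to the set of worlds R-reachable from y in exactly 1 step. Then □^1p holds at y, so the antecedent holds at x; validity forces ◇^3p at z, giving a w with zR^3w and yR^1w.
First-order correspondent: \forall x \forall y \forall z ((x R^2 y \wedge xRz) \to \exists w (yRw \wedge z R^3 w)).

\forall x \forall y \forall z ((x R^2 y \wedge xRz) \to \exists w (yRw \wedge z R^3 w))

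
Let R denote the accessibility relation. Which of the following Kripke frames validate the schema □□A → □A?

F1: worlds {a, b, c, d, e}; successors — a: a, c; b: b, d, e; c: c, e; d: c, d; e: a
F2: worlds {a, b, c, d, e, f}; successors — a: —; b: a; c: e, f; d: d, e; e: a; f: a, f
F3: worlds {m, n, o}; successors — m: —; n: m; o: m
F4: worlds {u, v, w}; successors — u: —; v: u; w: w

The schema corresponds to density: ∀x ∀y (Rxy → ∃z (Rxz ∧ Rzy)).
F1: holds.
F2: fails — Rea but no z with Rez and Rza.
F3: fails — Rnm but no z with Rnz and Rzm.
F4: fails — Rvu but no z with Rvz and Rzu.
Valid on: F1.

F1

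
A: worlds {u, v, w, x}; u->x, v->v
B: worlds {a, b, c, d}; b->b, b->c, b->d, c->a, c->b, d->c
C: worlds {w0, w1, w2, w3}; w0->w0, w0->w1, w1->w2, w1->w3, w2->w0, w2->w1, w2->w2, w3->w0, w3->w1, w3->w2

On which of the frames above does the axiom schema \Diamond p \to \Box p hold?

A

Frame correspondent (Sahlqvist): \forall x \forall y \forall z (Rxy \wedge Rxz \to y = z) — i.e. partial functionality.
A: holds.
B: fails — b sees both b and c.
C: fails — w0 sees both w0 and w1.
Valid on: A.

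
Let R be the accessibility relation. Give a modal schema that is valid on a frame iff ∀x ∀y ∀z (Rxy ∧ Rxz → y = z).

This is partial functionality; the standard corresponding axiom is CD: ◇q → □q.
Suppose ◇q→□q is valid. Take Rxy, Rxz and set V(q)={y}. Then ◇q at x, so □q at x, so q at z, i.e. z=y.

◇q → □q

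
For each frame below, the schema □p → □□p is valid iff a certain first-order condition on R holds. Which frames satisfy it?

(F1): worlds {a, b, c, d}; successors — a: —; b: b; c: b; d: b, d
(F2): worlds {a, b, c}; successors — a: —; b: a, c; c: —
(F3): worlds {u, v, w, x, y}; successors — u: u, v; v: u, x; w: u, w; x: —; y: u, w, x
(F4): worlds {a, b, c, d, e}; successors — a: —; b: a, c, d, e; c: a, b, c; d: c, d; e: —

(F1), (F2)

This is the axiom for transitivity; its first-order frame correspondent is ∀x ∀y ∀z (Rxy ∧ Ryz → Rxz).
(F1): condition met.
(F2): condition met.
(F3): fails — Ruv and Rvx but not Rux.
(F4): fails — Rbc and Rcb but not Rbb.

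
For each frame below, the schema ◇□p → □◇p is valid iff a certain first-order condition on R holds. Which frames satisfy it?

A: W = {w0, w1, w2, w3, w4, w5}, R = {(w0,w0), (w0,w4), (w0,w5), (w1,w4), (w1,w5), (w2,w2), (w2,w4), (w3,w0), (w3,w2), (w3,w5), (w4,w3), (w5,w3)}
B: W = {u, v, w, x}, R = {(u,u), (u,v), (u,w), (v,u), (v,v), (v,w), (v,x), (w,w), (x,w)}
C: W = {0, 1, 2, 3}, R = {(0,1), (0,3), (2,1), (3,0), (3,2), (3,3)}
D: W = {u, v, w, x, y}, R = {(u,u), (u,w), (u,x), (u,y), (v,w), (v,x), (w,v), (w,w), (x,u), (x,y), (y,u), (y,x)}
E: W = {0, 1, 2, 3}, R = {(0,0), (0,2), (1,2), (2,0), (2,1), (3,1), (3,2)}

B

This is the axiom for convergence; its first-order frame correspondent is ∀x ∀y ∀z (Rxy ∧ Rxz → ∃w (Ryw ∧ Rzw)).
A: fails — Rw0w4 and Rw0w0 but w4 and w0 have no common successor.
B: ✓.
C: fails — R01 and R01 but 1 and 1 have no common successor.
D: fails — Ruw and Rux but w and x have no common successor.
E: fails — R32 and R31 but 2 and 1 have no common successor.
Valid on: B.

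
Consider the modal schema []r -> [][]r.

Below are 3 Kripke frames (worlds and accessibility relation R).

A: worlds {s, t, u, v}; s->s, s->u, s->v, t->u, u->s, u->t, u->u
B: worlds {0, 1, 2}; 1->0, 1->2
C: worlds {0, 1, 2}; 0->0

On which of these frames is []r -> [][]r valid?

The schema corresponds to transitivity: forall x forall y forall z (Rxy & Ryz -> Rxz).
A: fails — Rus and Rsv but not Ruv.
B: condition met.
C: condition met.

B, C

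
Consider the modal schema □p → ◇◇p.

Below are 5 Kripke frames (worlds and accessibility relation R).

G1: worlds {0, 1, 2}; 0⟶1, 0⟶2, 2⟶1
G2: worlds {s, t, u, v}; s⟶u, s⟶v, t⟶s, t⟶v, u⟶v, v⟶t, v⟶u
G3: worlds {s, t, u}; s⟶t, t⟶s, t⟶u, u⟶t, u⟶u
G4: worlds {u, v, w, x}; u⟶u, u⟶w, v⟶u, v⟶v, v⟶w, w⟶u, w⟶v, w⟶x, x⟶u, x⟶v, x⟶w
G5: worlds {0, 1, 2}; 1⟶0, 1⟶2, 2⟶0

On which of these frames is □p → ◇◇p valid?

G4

This is the axiom for a generalized confluence (Geach) condition; its first-order frame correspondent is ∀x ∃w (xRw ∧ xR²w).
G1: fails — at 1 but no w with 1Rw and 1R²w.
G2: fails — at u but no w with uRw and uR²w.
G3: fails — at s but no w with sRw and sR²w.
G4: satisfies the condition.
G5: fails — at 0 but no w with 0Rw and 0R²w.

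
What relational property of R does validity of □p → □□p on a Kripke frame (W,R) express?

This schema is the 4 axiom.
It corresponds to transitivity: ∀x ∀y ∀z (Rxy ∧ Ryz → Rxz).

transitivity: ∀x ∀y ∀z (Rxy ∧ Ryz → Rxz)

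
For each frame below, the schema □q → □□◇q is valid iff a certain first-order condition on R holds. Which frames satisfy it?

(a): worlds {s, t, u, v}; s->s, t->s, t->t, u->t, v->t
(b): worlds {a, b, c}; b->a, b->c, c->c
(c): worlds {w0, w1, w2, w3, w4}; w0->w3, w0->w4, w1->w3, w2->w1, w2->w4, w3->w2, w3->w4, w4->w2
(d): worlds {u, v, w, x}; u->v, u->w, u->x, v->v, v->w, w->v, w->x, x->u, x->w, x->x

(b), (d)

This is the axiom for a generalized confluence (Geach) condition; its first-order frame correspondent is ∀x ∀z (xR²z → ∃w (xRw ∧ zRw)).
(a): fails — uR²s but no w with uRw and sRw.
(b): satisfies the condition.
(c): fails — w0R²w4 but no w with w0Rw and w4Rw.
(d): satisfies the condition.
Valid on: (b), (d).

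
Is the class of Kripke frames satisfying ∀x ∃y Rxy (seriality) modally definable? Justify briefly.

Definable; □p → ◇p defines it

Yes: it is seriality, defined by the D schema □p → ◇p.
Suppose □p→◇p is valid. At any x set V(p)=W. Then □p at x, so ◇p at x, so x has a successor.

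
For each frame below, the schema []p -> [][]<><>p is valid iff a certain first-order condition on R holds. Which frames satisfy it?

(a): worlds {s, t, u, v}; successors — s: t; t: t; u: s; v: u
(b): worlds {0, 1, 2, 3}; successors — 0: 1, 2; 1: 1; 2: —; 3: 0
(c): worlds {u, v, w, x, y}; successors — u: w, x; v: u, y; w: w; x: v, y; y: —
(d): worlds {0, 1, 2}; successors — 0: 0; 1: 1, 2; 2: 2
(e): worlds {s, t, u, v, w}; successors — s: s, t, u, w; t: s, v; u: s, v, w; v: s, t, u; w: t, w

(d), (e)

The schema corresponds to a generalized confluence (Geach) condition: forall x forall z (x R^2 z -> exists w (xRw & z R^2 w)).
(a): fails — uR²t but no w with uRw and tR²w.
(b): fails — 3R²1 but no w with 3Rw and 1R²w.
(c): fails — uR²y but no t with uRt and yR²t.
(d): satisfies the condition.
(e): satisfies the condition.
Valid on: (d), (e).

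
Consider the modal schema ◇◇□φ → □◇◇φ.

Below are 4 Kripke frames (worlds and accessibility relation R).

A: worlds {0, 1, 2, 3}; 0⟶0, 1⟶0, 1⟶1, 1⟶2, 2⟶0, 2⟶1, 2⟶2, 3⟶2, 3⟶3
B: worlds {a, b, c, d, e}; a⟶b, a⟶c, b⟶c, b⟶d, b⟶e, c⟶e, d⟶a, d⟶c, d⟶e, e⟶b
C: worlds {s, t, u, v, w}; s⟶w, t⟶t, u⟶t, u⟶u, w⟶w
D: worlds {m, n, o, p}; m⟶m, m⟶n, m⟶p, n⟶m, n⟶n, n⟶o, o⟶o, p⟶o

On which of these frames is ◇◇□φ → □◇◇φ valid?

Frame correspondent (Sahlqvist): ∀x ∀y ∀z ((xR²y ∧ xRz) → ∃w (yRw ∧ zR²w)) — i.e. a generalized confluence (Geach) condition.
A: satisfies the condition.
B: fails — aR²c, aRc but no w with cRw and cR²w.
C: satisfies the condition.
D: fails — mR²m, mRp but no w with mRw and pR²w.
Valid on: A, C.

A, C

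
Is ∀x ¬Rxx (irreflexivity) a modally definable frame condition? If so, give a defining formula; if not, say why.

Not modally definable

Modal frame validity is preserved under surjective bounded morphisms.
The 4-cycle (worlds s,t,u,v with s→t→u→v→s) is irreflexive, and the map sending every world to a single reflexive point • is a surjective bounded morphism (forth: every edge maps to (•,•); back: every world has a successor). So any modal formula valid on the 4-cycle is also valid on the reflexive point, which is not irreflexive.
So the class is not modally definable.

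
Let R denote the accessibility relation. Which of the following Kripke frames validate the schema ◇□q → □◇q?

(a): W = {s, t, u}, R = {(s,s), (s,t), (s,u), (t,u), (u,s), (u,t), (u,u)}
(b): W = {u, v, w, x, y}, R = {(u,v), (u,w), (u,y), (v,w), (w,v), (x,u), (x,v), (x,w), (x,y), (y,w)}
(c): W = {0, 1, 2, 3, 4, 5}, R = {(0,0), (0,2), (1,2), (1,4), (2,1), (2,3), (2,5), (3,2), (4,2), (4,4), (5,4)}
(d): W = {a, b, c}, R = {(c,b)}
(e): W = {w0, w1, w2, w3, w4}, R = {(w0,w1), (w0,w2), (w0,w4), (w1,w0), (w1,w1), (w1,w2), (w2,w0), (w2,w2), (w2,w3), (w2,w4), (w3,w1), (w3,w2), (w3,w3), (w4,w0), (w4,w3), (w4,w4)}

This is the axiom for convergence; its first-order frame correspondent is ∀x ∀y ∀z (Rxy ∧ Rxz → ∃w (Ryw ∧ Rzw)).
(a): holds.
(b): fails — Ruv and Ruw but v and w have no common successor.
(c): fails — R00 and R02 but 0 and 2 have no common successor.
(d): fails — Rcb and Rcb but b and b have no common successor.
(e): holds.

(a), (e)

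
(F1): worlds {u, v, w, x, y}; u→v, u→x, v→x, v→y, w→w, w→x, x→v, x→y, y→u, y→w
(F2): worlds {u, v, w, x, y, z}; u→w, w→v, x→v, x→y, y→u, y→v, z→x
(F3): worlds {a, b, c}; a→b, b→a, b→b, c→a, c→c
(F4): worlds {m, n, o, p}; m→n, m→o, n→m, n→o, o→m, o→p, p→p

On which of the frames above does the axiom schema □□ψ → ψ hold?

The schema corresponds to a generalized confluence (Geach) condition: ∀x ∃w (xR²w ∧ x = w).
(F1): fails — at u but no t with uR²t and u=t.
(F2): fails — at u but no t with uR²t and u=t.
(F3): condition met.
(F4): condition met.
Valid on: (F3), (F4).

(F3), (F4)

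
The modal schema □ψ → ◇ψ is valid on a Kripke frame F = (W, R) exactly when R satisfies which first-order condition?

seriality

Suppose □ψ→◇ψ is valid. At any x set V(ψ)=W. Then □ψ at x, so ◇ψ at x, so x has a successor.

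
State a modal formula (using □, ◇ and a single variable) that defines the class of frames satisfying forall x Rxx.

□q → q

A defining formula is □q → q (the T axiom).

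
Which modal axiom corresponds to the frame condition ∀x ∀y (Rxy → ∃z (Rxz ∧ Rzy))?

□□r → □r

The condition is density. The C4 schema □□r → □r defines it.
Suppose □□r→□r is valid. Take Rxy and set V(r)={w : xR²w}. Then □□r at x, so □r at x, so r at y, i.e. ∃z(Rxz∧Rzy).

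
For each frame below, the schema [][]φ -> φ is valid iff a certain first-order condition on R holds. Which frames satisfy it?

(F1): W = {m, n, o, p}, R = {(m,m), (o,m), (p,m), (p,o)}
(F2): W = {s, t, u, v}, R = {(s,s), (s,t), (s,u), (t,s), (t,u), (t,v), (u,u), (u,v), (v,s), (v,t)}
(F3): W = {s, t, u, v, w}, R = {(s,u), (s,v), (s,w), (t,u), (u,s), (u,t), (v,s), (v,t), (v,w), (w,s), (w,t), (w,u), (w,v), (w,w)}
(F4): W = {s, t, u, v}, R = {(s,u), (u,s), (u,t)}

(F2), (F3)

This is the axiom for a generalized confluence (Geach) condition; its first-order frame correspondent is forall x exists w (x R^2 w & x = w).
(F1): fails — at n but no w with nR²w and n=w.
(F2): satisfies the condition.
(F3): satisfies the condition.
(F4): fails — at t but no w with tR²w and t=w.
Valid on: (F2), (F3).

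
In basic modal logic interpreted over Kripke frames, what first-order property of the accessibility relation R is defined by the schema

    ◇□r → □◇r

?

This is the .2 axiom.
Its frame correspondent is convergence — ∀x ∀y ∀z (Rxy ∧ Rxz → ∃w (Ryw ∧ Rzw)).

Convergence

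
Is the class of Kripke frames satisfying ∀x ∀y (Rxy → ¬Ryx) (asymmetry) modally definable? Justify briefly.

No

If a class were modally definable it would be closed under surjective bounded morphisms (Goldblatt–Thomason).
The 3-cycle (worlds 0,1,2 with 0→1→2→0) is asymmetric. Mapping every world to a single reflexive point • is a surjective bounded morphism, and the reflexive point is not asymmetric (R•• but asymmetry requires ¬R••).
Hence asymmetry is not modally definable.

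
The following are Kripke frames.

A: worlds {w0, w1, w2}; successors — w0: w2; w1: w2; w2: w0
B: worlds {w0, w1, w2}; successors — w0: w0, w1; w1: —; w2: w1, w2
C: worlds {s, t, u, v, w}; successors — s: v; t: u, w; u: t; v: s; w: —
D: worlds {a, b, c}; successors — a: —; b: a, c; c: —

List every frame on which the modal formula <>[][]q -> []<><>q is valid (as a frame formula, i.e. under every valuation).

The schema corresponds to a generalized confluence (Geach) condition: forall x forall y forall z ((xRy & xRz) -> exists w (y R^2 w & z R^2 w)).
A: ✓.
B: fails — w0Rw0, w0Rw1 but no w with w0R²w and w1R²w.
C: fails — tRu, tRw but no w* with uR²w* and wR²w*.
D: fails — bRa, bRa but no w with aR²w and aR²w.

A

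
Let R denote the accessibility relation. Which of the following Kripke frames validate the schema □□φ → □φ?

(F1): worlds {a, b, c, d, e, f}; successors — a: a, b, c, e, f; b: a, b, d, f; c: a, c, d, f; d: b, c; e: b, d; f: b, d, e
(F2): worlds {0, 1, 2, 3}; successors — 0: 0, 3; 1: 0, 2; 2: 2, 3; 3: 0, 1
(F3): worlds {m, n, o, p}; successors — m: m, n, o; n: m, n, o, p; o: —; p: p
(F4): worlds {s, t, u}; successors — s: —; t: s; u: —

This is the axiom for density; its first-order frame correspondent is ∀x ∀y (Rxy → ∃z (Rxz ∧ Rzy)).
(F1): fails — Rfe but no z with Rfz and Rze.
(F2): fails — R31 but no z with R3z and Rz1.
(F3): condition met.
(F4): fails — Rts but no z with Rtz and Rzs.
Valid on: (F3).

(F3)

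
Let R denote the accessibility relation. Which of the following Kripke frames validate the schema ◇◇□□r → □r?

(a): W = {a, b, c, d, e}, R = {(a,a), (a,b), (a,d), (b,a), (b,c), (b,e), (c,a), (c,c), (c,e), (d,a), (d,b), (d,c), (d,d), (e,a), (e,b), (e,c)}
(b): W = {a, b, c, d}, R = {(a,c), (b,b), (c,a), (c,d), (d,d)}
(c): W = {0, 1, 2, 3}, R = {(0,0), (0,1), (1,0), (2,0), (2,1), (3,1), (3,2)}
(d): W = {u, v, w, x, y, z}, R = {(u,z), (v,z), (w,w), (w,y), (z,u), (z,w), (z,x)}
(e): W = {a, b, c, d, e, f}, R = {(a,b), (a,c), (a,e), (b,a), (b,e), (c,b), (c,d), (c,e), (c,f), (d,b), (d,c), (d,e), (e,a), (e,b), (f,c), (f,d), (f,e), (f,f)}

(a)

This is the axiom for a generalized confluence (Geach) condition; its first-order frame correspondent is ∀x ∀y ∀z ((xR²y ∧ xRz) → ∃w (yR²w ∧ z = w)).
(a): condition met.
(b): fails — aR²a, aRc but no w with aR²w and c=w.
(c): fails — 3R²0, 3R2 but no w with 0R²w and 2=w.
(d): fails — uR²u, uRz but no t with uR²t and z=t.
(e): fails — aR²a, aRc but no w with aR²w and c=w.
Valid on: (a).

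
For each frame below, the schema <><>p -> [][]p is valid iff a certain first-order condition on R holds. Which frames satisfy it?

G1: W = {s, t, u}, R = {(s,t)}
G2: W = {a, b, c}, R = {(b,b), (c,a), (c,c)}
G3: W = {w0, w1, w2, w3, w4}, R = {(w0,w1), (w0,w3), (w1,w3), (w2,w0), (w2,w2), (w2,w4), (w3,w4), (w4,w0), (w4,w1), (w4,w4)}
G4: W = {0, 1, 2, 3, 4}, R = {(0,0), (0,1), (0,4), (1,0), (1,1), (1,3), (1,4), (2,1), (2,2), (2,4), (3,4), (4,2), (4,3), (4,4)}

G1

Frame correspondent (Sahlqvist): forall x forall y forall z ((x R^2 y & x R^2 z) -> exists w (y = w & z = w)) — i.e. a generalized confluence (Geach) condition.
G1: condition met.
G2: fails — cR²a, cR²c but a ≠ c.
G3: fails — w0R²w3, w0R²w4 but w3 ≠ w4.
G4: fails — 0R²0, 0R²1 but 0 ≠ 1.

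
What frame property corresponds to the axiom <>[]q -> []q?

This is a form of the 5 axiom.
Its frame correspondent is the Euclidean property — forall x forall y forall z (Rxy & Rxz -> Ryz).

The Euclidean property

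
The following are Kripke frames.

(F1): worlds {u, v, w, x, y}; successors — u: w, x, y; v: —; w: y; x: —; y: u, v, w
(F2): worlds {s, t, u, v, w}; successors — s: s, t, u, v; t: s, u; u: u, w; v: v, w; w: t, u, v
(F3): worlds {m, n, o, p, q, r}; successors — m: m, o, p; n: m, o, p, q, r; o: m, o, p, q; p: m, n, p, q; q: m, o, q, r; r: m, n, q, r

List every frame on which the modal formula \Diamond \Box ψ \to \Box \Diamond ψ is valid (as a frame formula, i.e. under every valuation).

(F3)

The schema corresponds to convergence: \forall x \forall y \forall z (Rxy \wedge Rxz \to \exists w (Ryw \wedge Rzw)).
(F1): fails — Ruw and Rux but w and x have no common successor.
(F2): fails — Rsv and Rst but v and t have no common successor.
(F3): holds.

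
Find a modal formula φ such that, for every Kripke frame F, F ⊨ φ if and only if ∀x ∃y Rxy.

A defining formula is □s → ◇s (the D axiom).
Suppose □s→◇s is valid. At any x set V(s)=W. Then □s at x, so ◇s at x, so x has a successor.

□s → ◇s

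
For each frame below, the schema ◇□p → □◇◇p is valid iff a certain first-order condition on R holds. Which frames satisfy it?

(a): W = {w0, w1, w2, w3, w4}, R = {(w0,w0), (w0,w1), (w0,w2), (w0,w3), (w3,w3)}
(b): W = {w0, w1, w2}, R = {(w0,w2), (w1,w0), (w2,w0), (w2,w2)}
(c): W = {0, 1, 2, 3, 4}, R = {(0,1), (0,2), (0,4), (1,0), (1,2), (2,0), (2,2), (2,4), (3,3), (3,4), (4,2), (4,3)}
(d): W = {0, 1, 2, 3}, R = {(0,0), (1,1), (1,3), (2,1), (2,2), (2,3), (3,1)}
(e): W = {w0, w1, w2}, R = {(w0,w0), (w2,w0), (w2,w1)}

(b), (c), (d)

Frame correspondent (Sahlqvist): ∀x ∀y ∀z ((xRy ∧ xRz) → ∃w (yRw ∧ zR²w)) — i.e. a generalized confluence (Geach) condition.
(a): fails — w0Rw0, w0Rw1 but no w with w0Rw and w1R²w.
(b): condition met.
(c): condition met.
(d): condition met.
(e): fails — w2Rw0, w2Rw1 but no w with w0Rw and w1R²w.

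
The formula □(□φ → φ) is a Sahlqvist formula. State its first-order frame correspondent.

Suppose □(□φ→φ) is valid. Take Rxy and set V(φ)={w : Ryw}. Then at y, □φ holds; since □(□φ→φ) at x, □φ→φ at y, so φ at y, i.e. Ryy.

shift-reflexivity: ∀x ∀y (Rxy → Ryy)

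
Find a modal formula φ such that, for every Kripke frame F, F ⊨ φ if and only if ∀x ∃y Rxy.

A defining formula is □p → ◇p (the D axiom).

□p → ◇p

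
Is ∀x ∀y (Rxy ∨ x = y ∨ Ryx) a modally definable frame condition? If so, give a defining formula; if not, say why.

Any modally definable frame class is closed under disjoint unions.
Take 2 disjoint single-world reflexive frames: each is trivially connected, but their disjoint union has 2 worlds with no edge between distinct components, so it is not connected.
Hence connectedness of R is not modally definable.

No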